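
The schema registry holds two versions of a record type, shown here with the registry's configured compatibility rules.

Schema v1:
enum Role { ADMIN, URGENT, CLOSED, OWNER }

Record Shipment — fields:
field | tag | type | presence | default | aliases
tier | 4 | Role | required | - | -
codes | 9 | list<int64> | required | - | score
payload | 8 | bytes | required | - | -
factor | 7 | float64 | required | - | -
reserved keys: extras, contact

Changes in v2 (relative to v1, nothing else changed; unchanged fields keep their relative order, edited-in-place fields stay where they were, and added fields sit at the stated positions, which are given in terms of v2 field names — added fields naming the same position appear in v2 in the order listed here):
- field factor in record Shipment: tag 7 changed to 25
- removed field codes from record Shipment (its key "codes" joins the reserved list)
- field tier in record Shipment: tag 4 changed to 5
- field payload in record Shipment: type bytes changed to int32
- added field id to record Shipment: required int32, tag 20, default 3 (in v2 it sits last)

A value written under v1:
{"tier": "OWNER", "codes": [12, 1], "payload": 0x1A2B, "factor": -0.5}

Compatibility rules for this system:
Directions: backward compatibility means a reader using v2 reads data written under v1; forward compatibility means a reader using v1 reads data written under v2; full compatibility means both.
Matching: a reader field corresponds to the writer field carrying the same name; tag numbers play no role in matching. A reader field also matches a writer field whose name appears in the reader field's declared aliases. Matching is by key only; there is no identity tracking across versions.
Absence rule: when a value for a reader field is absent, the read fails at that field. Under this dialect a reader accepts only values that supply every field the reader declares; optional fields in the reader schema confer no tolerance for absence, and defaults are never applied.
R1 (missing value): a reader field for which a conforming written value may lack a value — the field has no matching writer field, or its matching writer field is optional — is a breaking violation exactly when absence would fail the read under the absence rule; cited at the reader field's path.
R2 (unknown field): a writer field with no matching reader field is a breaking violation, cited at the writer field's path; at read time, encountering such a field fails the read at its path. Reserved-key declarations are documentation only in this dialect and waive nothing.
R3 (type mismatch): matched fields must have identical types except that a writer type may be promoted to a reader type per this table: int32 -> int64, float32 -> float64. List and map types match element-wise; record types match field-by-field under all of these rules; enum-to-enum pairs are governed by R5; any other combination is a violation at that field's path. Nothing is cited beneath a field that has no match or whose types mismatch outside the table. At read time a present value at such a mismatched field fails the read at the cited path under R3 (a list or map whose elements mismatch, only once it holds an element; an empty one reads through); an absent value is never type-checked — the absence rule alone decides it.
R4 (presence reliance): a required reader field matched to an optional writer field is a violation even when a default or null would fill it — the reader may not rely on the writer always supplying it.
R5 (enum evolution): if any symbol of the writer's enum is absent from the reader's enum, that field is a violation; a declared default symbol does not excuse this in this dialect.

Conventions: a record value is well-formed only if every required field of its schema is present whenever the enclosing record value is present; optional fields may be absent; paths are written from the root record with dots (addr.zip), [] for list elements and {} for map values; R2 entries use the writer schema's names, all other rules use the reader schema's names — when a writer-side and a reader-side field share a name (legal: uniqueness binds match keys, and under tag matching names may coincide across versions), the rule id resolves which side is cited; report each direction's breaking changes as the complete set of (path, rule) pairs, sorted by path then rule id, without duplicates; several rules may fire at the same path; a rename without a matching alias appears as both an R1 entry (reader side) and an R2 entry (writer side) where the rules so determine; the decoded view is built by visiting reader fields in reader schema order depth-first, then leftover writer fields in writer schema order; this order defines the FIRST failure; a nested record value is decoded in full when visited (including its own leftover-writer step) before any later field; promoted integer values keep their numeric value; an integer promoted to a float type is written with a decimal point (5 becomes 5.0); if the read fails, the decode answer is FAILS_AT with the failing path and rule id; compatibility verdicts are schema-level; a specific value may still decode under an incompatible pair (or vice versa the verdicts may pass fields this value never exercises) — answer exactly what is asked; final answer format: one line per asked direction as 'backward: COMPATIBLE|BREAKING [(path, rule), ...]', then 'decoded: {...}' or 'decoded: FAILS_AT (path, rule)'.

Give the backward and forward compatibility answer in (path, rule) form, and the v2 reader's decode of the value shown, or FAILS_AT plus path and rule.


backward: BREAKING [(codes, R2), (id, R1), (payload, R3)]; forward: BREAKING [(codes, R1), (id, R2), (payload, R3)]; decoded: FAILS_AT (payload, R3)

the writer's type comes first in each Shipment pair
checking backward for Shipment: reader v2 against writer v1:
  writer required, Role -> Role: reader tier maps from writer tier
  writer required, bytes -> int32: reader payload maps from writer payload
  writer required, float64 -> float64: reader factor maps from writer factor
  no writer field matches reader id
  writer field codes has no reader counterpart
  breaking: (codes, R2)
  breaking: (id, R1)
  breaking: (payload, R3)
  => 3 violation(s): backward is BREAKING for Shipment
checking forward for Shipment: reader v1 against writer v2:
  writer required, Role -> Role: reader tier maps from writer tier
  no writer field matches reader codes
  writer required, int32 -> bytes: reader payload maps from writer payload
  writer required, float64 -> float64: reader factor maps from writer factor
  writer field id has no reader counterpart
  breaking: (codes, R1)
  breaking: (id, R2)
  breaking: (payload, R3)
  => 3 violation(s): forward is BREAKING for Shipment
decoding the Shipment value with the v2 reader:
  tier := "OWNER"
  read fails at payload under R3
  => FAILS_AT (payload, R3)


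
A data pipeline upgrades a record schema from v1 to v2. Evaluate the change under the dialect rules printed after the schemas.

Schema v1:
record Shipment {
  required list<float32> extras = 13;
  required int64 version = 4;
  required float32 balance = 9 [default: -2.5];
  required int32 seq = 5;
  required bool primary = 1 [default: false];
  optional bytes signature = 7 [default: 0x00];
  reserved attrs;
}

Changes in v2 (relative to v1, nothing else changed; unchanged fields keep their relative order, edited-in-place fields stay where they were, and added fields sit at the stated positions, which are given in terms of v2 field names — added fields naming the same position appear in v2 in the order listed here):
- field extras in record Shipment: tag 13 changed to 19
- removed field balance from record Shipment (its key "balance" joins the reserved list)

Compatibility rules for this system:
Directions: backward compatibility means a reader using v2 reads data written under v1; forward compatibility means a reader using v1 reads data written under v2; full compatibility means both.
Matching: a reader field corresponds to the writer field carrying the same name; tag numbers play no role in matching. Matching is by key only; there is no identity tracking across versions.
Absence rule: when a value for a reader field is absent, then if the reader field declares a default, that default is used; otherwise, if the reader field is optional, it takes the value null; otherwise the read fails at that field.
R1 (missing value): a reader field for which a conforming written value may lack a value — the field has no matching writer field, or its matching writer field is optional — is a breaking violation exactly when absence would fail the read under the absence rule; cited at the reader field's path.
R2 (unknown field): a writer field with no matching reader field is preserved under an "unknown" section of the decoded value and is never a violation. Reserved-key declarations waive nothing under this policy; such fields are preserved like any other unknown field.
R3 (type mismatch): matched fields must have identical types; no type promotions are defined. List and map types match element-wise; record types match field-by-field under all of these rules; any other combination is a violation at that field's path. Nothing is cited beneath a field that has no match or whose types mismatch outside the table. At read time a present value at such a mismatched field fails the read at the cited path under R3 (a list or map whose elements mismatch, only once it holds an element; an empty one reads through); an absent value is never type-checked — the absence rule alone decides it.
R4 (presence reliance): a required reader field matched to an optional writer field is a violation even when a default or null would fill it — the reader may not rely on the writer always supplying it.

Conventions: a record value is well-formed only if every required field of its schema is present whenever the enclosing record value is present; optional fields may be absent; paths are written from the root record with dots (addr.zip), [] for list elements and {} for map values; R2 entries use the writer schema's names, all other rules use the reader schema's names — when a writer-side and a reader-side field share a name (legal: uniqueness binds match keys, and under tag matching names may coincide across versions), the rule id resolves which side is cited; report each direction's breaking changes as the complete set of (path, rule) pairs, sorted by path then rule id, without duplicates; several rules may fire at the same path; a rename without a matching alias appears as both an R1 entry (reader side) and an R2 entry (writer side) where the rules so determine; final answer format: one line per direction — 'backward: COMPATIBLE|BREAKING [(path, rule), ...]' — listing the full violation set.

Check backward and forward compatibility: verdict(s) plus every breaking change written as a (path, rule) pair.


backward: COMPATIBLE []; forward: COMPATIBLE []

each type pair in Shipment: writer, then reader
backward for Shipment (reader v2, writer v1):
  extras: paired with writer extras (list<float32> -> list<float32>; writer required)
  version: paired with writer version (int64 -> int64; writer required)
  seq: paired with writer seq (int32 -> int32; writer required)
  primary: paired with writer primary (bool -> bool; writer required)
  signature: paired with writer signature (bytes -> bytes; writer optional)
  writer field balance has no reader counterpart
  => no violations; backward on Shipment: COMPATIBLE
forward for Shipment (reader v1, writer v2):
  extras: paired with writer extras (list<float32> -> list<float32>; writer required)
  version: paired with writer version (int64 -> int64; writer required)
  balance: no writer match
  seq: paired with writer seq (int32 -> int32; writer required)
  primary: paired with writer primary (bool -> bool; writer required)
  signature: paired with writer signature (bytes -> bytes; writer optional)
  => no violations; forward on Shipment: COMPATIBLE


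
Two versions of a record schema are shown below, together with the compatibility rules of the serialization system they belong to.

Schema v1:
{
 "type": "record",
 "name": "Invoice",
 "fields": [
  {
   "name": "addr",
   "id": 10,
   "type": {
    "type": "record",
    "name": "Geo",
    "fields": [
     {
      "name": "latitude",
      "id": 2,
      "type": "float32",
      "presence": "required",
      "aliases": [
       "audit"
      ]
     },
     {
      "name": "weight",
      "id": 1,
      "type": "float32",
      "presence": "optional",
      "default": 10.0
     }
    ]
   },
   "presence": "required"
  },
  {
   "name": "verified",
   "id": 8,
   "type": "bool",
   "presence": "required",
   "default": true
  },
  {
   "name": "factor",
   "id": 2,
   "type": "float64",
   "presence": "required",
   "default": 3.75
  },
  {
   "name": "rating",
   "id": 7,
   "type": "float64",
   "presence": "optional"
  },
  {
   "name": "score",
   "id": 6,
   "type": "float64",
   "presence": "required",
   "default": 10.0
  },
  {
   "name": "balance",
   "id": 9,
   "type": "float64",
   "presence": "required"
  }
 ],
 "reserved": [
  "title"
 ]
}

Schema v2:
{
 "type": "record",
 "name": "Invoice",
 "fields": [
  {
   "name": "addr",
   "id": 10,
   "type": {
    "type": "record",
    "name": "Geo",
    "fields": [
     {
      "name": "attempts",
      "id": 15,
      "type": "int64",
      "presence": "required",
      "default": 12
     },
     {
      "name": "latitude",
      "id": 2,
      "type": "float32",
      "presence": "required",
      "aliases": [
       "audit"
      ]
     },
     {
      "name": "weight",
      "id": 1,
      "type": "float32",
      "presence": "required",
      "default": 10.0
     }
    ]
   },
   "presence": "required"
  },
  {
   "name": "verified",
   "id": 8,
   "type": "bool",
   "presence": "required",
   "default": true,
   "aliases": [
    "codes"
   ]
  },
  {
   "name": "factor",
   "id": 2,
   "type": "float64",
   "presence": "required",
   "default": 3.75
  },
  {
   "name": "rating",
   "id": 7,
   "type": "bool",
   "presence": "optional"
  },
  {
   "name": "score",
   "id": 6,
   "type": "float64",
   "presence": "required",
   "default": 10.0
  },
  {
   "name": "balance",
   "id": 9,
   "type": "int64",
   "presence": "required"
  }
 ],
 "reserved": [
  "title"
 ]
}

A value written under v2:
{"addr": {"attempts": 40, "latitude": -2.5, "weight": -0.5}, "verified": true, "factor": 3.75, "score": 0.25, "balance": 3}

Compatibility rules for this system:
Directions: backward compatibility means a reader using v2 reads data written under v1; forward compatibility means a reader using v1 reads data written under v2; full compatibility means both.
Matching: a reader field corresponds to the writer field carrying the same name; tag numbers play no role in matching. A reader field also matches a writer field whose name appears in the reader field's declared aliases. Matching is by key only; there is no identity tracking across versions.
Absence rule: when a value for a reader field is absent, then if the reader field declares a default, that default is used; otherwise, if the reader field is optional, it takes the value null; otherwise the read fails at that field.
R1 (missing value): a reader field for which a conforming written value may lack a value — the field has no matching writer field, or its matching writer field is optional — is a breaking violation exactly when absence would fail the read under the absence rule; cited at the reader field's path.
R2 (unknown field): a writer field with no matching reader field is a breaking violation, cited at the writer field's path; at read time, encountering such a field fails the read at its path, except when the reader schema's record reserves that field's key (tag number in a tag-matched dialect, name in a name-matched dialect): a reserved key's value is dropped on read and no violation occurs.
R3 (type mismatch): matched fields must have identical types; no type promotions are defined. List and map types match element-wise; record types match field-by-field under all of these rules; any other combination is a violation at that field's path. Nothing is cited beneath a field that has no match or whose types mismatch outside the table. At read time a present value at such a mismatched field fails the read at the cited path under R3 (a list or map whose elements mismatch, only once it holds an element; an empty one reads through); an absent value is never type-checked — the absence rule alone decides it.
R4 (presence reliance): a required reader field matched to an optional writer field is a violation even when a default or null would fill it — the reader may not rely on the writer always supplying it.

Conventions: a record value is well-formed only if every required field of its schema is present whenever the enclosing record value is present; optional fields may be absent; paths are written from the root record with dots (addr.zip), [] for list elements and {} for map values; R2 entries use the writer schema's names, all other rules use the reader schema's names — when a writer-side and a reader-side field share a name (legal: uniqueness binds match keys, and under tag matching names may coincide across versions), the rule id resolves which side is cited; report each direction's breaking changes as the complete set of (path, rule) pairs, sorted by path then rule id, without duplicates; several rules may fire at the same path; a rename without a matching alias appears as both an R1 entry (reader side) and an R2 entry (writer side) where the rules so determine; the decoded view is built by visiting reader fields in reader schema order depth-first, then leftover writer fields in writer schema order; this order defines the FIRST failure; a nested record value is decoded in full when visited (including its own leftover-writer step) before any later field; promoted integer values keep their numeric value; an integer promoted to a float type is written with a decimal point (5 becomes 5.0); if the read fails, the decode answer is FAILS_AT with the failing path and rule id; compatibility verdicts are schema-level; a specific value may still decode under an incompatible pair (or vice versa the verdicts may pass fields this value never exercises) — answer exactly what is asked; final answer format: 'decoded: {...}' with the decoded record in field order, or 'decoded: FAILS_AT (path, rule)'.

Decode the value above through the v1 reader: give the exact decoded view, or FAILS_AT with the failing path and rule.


decoded: FAILS_AT (addr.attempts, R2)

in Invoice below, arrows point writer -> reader
decode walk for Invoice under reader schema v1:
  addr.latitude := -2.5
  addr.weight := -0.5
  read fails at addr.attempts under R2 (unknown field)
  => FAILS_AT (addr.attempts, R2)
the other Invoice changes do not affect what is asked:
  field rating in record Invoice: type float64 changed to bool -> a verdict-level change on Invoice — the shown value reads the same
  field weight in record Geo: optional changed to required -> a verdict-level change on Invoice — the shown value reads the same
  field balance in record Invoice: type float64 changed to int64 -> a verdict-level change on Invoice — the shown value reads the same


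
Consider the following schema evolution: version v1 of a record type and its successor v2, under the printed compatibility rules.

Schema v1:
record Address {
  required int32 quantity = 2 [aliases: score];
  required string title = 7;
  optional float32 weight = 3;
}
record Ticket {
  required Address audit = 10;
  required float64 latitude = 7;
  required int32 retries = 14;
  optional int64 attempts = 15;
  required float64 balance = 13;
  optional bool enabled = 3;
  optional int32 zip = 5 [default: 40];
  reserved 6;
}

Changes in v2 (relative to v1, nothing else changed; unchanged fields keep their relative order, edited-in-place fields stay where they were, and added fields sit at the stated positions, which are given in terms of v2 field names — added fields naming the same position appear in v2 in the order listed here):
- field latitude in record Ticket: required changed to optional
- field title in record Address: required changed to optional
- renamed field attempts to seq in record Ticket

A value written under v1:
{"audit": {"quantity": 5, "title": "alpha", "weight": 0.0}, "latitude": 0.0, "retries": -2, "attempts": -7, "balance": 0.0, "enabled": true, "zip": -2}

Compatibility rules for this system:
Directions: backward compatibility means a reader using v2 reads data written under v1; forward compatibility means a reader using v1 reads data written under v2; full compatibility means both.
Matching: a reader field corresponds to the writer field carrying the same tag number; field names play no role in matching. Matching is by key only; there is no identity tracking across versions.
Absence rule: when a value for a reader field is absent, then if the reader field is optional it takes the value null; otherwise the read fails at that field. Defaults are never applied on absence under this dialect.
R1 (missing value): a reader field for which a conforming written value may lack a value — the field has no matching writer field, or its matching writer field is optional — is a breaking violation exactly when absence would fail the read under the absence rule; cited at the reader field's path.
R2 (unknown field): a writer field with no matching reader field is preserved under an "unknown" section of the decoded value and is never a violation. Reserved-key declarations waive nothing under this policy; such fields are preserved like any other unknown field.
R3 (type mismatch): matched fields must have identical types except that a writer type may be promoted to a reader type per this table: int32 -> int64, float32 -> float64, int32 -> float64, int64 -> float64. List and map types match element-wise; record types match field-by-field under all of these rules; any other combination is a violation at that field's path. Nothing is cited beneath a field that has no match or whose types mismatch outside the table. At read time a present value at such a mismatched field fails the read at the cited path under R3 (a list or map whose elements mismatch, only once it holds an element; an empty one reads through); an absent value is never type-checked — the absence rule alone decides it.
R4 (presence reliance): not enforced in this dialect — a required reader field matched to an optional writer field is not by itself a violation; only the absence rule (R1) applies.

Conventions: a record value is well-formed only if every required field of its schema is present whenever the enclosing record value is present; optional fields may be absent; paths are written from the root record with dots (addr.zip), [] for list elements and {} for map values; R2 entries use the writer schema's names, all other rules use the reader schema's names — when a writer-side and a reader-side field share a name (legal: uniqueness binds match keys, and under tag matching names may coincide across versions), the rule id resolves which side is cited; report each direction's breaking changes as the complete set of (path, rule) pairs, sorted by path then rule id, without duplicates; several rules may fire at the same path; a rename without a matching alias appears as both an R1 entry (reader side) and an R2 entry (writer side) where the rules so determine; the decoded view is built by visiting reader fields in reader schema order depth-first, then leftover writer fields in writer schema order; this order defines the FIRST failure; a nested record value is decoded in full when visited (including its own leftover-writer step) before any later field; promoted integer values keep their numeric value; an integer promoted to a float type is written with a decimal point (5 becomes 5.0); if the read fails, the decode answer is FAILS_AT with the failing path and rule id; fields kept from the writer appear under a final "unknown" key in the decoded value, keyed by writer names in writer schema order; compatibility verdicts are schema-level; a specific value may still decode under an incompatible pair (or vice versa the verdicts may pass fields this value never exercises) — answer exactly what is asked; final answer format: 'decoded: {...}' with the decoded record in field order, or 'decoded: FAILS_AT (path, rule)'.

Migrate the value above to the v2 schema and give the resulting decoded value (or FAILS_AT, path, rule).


decoded: {"audit": {"quantity": 5, "title": "alpha", "weight": 0.0}, "latitude": 0.0, "retries": -2, "seq": -7, "balance": 0.0, "enabled": true, "zip": -2}

each type pair in Ticket: writer, then reader
decode (reader v2):
  audit.quantity := 5
  audit.title := "alpha"
  audit.weight := 0.0
  latitude := 0.0
  retries := -2
  seq := -7 (from writer attempts)
  balance := 0.0
  enabled := true
  zip := -2
  => decoded: {"audit": {"quantity": 5, "title": "alpha", "weight": 0.0}, "latitude": 0.0, "retries": -2, "seq": -7, "balance": 0.0, "enabled": true, "zip": -2}
diffs on Ticket not affecting the asked answer:
  field latitude in record Ticket: required changed to optional -> matters for Ticket compatibility verdicts, not for this value's decode
  field title in record Address: required changed to optional -> matters for Ticket compatibility verdicts, not for this value's decode


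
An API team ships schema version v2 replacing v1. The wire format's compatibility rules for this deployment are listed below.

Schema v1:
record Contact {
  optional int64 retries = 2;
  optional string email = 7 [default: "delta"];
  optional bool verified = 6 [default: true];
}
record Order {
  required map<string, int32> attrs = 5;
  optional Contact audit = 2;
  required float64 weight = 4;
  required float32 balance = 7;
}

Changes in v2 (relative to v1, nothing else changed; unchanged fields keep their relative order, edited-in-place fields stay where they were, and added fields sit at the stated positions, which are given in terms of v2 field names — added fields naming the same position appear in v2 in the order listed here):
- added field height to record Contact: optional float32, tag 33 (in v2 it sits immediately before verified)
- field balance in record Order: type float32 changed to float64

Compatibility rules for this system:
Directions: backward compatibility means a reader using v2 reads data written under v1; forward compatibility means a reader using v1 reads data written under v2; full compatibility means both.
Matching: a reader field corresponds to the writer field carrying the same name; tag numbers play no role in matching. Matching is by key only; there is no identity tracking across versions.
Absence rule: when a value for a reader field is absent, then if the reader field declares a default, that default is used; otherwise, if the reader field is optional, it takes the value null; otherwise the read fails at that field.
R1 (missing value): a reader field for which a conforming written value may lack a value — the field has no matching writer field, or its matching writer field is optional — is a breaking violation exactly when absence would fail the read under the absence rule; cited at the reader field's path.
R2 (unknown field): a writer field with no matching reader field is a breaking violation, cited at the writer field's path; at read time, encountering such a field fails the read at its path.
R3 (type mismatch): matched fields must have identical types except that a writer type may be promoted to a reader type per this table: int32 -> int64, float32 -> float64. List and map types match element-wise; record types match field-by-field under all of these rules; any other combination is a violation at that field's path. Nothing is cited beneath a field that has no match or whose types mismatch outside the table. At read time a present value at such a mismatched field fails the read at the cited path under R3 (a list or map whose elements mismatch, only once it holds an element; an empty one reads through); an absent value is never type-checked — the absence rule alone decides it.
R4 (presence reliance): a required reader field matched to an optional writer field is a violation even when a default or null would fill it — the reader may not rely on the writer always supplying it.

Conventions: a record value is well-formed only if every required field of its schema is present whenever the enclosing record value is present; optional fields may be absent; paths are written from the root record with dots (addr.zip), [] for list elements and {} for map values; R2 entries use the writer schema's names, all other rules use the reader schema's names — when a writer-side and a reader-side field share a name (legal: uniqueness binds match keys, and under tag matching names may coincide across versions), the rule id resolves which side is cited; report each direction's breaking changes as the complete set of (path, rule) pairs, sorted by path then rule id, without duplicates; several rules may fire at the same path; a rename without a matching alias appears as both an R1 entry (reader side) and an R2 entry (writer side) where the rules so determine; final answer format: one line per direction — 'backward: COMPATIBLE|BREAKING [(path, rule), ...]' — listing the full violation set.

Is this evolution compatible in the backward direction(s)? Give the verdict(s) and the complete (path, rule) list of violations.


backward: COMPATIBLE []

arrows below run writer -> reader for Order
checking backward for Order: reader v2 against writer v1:
  attrs <- attrs (map<string, int32> -> map<string, int32>, writer required)
  audit <- audit (Contact -> Contact, writer optional)
  weight <- weight (float64 -> float64, writer required)
  balance <- balance (float32 -> float64, writer required)
  audit.retries <- audit.retries (int64 -> int64, writer optional)
  audit.email <- audit.email (string -> string, writer optional)
  audit.height has no writer counterpart
  audit.verified <- audit.verified (bool -> bool, writer optional)
  => backward: COMPATIBLE
ruling out the remaining Order differences:
  added field height to record Contact: optional float32, tag 33 (in v2 it sits immediately before verified) -> matters only for Order's forward compatibility — outside the asked direction
  field balance in record Order: type float32 changed to float64 -> matters only for Order's forward compatibility — outside the asked direction


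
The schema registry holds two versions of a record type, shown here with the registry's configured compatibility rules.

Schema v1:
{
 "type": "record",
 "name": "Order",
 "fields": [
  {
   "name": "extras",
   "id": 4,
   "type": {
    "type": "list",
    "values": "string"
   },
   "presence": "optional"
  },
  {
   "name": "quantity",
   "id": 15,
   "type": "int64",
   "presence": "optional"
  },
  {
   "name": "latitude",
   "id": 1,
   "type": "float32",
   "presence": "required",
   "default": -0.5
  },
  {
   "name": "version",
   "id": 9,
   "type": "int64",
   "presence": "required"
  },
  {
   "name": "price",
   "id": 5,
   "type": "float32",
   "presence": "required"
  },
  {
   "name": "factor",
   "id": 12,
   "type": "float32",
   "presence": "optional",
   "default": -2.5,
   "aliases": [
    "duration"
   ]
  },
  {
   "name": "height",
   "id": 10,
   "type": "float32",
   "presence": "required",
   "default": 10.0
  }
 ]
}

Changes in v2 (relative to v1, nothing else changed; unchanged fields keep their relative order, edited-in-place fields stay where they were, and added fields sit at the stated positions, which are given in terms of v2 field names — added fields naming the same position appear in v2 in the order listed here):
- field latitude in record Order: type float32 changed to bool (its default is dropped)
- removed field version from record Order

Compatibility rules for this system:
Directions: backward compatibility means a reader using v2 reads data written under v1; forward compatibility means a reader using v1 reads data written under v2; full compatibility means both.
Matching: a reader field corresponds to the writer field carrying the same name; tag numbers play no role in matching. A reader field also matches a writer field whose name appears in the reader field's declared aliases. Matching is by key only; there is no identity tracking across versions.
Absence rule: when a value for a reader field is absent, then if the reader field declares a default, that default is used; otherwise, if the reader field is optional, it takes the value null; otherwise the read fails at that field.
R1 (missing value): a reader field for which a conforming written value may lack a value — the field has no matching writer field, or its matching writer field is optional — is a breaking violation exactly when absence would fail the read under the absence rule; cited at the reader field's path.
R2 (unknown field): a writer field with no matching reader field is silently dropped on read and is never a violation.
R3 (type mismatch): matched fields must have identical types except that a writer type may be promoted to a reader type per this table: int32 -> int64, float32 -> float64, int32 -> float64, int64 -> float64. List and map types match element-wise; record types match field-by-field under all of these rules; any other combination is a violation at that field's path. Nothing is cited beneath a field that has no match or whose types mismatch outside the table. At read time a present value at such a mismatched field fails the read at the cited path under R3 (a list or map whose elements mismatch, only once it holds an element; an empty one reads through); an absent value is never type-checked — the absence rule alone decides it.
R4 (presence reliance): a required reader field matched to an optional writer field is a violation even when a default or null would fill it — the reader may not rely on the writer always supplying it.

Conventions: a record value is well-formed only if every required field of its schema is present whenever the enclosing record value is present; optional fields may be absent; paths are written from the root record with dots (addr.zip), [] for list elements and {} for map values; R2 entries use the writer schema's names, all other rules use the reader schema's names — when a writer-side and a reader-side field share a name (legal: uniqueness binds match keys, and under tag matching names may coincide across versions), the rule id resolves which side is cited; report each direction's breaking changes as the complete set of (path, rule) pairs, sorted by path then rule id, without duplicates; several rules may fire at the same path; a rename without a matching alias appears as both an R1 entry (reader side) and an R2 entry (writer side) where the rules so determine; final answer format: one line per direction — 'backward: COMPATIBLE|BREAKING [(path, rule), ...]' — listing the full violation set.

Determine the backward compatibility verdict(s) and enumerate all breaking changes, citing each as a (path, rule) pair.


backward: BREAKING [(latitude, R3)]

arrows below run writer -> reader for Order
backward for Order (reader v2, writer v1):
  extras <- extras (list<string> -> list<string>, writer optional)
  quantity <- quantity (int64 -> int64, writer optional)
  latitude <- latitude (float32 -> bool, writer required)
  price <- price (float32 -> float32, writer required)
  factor <- factor (float32 -> float32, writer optional)
  height <- height (float32 -> float32, writer required)
  writer version: unknown to reader
  rule R3 violated at latitude
  => backward: BREAKING (1)
diffs on Order not affecting the asked answer:
  removed field version from record Order -> fires only in the forward direction of Order, which is not asked here


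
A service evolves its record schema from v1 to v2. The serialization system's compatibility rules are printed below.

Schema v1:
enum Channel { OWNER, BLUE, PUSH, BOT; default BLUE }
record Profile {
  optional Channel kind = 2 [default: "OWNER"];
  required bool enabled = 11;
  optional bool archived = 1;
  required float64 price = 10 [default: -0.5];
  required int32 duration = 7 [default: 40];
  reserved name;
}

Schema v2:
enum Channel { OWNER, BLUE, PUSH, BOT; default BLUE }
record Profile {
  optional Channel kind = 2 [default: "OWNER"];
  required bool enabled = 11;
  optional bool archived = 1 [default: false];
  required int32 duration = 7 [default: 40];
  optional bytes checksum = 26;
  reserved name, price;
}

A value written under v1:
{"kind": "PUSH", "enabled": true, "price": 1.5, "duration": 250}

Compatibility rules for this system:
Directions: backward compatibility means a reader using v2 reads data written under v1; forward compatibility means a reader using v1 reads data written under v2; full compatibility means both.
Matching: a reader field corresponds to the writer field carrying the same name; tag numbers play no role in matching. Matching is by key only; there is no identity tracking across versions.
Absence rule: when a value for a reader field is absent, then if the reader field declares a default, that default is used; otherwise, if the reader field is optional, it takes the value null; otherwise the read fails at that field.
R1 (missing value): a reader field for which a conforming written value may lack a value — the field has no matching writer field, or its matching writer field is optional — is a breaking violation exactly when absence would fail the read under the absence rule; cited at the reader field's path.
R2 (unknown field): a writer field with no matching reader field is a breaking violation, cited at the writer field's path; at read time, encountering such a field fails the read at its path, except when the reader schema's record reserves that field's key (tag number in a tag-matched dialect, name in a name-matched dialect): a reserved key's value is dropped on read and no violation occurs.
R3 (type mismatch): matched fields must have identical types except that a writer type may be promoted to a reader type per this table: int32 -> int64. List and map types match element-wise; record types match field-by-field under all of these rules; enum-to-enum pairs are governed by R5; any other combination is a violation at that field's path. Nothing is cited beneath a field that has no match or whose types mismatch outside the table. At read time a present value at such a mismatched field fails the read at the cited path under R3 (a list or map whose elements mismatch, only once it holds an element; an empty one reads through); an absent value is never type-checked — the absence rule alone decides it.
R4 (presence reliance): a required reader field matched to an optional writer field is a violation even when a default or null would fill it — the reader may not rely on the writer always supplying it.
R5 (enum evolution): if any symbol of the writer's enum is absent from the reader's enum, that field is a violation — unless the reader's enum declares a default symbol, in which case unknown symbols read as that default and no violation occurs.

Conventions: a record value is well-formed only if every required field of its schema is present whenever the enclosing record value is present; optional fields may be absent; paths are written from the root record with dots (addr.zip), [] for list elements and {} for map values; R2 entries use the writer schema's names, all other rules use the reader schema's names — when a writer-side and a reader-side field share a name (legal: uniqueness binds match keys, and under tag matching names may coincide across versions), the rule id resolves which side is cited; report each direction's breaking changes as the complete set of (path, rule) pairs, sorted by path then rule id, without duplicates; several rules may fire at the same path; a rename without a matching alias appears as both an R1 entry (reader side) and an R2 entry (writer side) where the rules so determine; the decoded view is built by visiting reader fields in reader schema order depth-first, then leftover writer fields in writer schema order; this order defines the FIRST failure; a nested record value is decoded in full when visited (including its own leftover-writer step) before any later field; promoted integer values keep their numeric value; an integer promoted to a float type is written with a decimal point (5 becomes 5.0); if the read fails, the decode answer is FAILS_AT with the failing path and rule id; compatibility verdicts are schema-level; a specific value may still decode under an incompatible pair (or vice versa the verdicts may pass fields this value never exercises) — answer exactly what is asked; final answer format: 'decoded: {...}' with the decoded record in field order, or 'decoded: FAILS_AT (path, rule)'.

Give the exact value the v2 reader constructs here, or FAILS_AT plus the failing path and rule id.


decoded: {"kind": "PUSH", "enabled": true, "archived": false, "duration": 250, "checksum": null}

in Profile below, arrows point writer -> reader
decode (reader v2):
  kind := "PUSH"
  enabled := true
  archived := false (absent -> default)
  duration := 250
  checksum := null (absent, optional -> null)
  writer price: reserved -> dropped
  => decoded: {"kind": "PUSH", "enabled": true, "archived": false, "duration": 250, "checksum": null}
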